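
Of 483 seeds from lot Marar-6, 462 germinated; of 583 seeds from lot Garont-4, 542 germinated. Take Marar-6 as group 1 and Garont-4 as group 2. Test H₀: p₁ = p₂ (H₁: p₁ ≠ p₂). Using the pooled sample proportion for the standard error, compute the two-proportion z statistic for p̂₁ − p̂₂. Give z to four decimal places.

p̂₁ = 462/483 ≈ 0.956522, p̂₂ = 542/583 ≈ 0.929674.
Pooled p̂ = (462+542)/(483+583) = 1004/1066 = 0.941839.
SE = √(p̂(1−p̂)(1/n₁+1/n₂)) = √(0.941839·0.058161·0.00378566) = √(0.000207373) = 0.014400.
z = (0.956522 − 0.929674)/0.014400 = 0.026848/0.014400 = 1.8644.
p-value = 2·P(Z > 1.864) ≈ 0.0623.

z = 1.8644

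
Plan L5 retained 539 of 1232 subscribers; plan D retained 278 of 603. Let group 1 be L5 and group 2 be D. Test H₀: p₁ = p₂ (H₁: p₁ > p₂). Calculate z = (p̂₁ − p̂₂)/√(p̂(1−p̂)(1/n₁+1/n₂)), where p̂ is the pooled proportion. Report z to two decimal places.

p̂₁ = 539/1232 ≈ 0.4375, p̂₂ = 278/603 ≈ 0.4610.
Pooled p̂ = (539+278)/(1232+603) = 817/1835 = 0.4452.
SE = √(p̂(1−p̂)(1/n₁+1/n₂)) = √(0.4452·0.5548·0.00247006) = √(0.000610107) = 0.0247.
z = (0.4375 − 0.4610)/0.0247 = -0.0235/0.0247 = -0.95.
p-value = P(Z > -0.953) ≈ 0.8296.

z = -0.95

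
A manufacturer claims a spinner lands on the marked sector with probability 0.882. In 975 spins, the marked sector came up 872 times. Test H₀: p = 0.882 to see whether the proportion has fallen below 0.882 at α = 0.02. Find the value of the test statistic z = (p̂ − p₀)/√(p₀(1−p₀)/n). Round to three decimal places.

p̂ = 872/975 ≈ 0.894359.
Under H₀, SE = √(0.882·0.118/975) = √(0.000106745) = 0.010332.
z = (0.894359 − 0.882)/0.010332 = 0.012359/0.010332 = 1.196.
p-value = P(Z < 1.196) ≈ 0.8842. With α = 0.02, fail to reject H₀.

z = 1.196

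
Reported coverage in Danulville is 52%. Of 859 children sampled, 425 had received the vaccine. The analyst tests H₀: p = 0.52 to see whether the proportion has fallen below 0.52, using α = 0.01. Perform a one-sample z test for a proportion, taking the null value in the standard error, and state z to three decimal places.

z = -1.481

p̂ = 425/859 = 0.494761.
SE = √(p₀(1−p₀)/n) = √(0.2496/859) = 0.017046.
z = (0.494761 − 0.52)/0.017046 = -0.025239/0.017046 = -1.481.
p-value = P(Z < -1.481) ≈ 0.0694; since p > α = 0.01, fail to reject H₀.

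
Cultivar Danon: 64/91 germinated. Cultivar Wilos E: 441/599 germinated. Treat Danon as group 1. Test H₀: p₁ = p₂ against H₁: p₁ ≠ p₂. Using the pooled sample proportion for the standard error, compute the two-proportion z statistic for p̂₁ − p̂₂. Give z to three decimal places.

z = -0.661

p̂₁ = 64/91 = 0.70330, p̂₂ = 441/599 = 0.73623.
Pooled p̂ = (64+441)/(91+599) = 505/690 = 0.73188.
SE = √(p̂(1−p̂)(1/n₁+1/n₂)) = √(0.73188·0.26812·0.0126585) = √(0.00248397) = 0.04984.
z = (0.70330 − 0.73623)/0.04984 = -0.03293/0.04984 = -0.661.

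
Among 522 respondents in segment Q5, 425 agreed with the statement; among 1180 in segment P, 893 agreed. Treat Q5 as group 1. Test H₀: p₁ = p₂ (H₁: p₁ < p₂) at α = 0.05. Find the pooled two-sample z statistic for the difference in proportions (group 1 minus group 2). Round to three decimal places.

z = 2.612

p̂₁ = 425/522 = 0.814176, p̂₂ = 893/1180 = 0.756780.
Pooled p̂ = (425+893)/(522+1180) = 1318/1702 = 0.774383.
SE = √(0.174714 × 0.00276317) = 0.021972.
z = (0.814176 − 0.756780)/0.021972 = 0.057396/0.021972 = 2.612.
p-value = P(Z < 2.612) ≈ 0.9955; since p > α = 0.05, fail to reject H₀.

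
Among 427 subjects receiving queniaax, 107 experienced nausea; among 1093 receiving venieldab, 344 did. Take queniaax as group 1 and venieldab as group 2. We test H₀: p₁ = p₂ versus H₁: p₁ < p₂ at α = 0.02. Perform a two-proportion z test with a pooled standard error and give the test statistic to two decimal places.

z = -2.46

p̂₁ = 107/427 = 0.2506, p̂₂ = 344/1093 = 0.3147.
Pooled p̂ = (107+344)/(427+1093) = 451/1520 = 0.2967.
SE = √(p̂(1−p̂)(1/n₁+1/n₂)) = √(0.2967·0.7033·0.00325683) = √(0.000679614) = 0.0261.
z = (0.2506 − 0.3147)/0.0261 = -0.0641/0.0261 = -2.46.
p-value = P(Z < -2.461) ≈ 0.0069; since p < α = 0.02, reject H₀.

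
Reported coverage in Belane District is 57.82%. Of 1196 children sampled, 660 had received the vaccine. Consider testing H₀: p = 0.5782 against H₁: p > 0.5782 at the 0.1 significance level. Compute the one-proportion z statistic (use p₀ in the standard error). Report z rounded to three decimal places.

p̂ = 660/1196 = 0.55184.
Standard error under H₀: √(0.5782×0.4218/1196) = 0.01428.
z = (0.55184 − 0.5782)/0.01428 = -0.02636/0.01428 = -1.846.
p-value = P(Z > -1.846) ≈ 0.9676, so at α = 0.1 we fail to reject H₀.

z = -1.846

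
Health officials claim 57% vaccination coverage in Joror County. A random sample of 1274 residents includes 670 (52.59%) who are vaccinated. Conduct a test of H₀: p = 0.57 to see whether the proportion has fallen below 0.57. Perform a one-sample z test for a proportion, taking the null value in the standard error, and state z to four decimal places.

z = -3.1793

p̂ = 670/1274 ≈ 0.525903.
SE = √(p₀(1−p₀)/n) = √(0.2451/1274) = 0.013870.
z = (0.525903 − 0.57)/0.013870 = -0.044097/0.013870 = -3.1793.
p-value = P(Z < -3.179) ≈ 0.0007.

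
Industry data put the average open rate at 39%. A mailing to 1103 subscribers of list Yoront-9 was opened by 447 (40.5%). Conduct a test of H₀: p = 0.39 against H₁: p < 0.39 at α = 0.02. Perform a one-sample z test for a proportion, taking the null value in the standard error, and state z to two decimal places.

z = 1.04

p̂ = 447/1103 = 0.4053.
Standard error under H₀: √(0.39×0.61/1103) = 0.0147.
z = (0.4053 − 0.39)/0.0147 = 0.0153/0.0147 = 1.04.
p-value = P(Z < 1.039) ≈ 0.8506; since p > α = 0.02, fail to reject H₀.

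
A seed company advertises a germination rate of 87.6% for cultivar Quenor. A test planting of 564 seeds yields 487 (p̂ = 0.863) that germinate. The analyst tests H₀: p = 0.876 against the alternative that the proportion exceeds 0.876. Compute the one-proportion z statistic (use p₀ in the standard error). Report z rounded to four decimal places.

p̂ = 487/564 ≈ 0.863475.
Under H₀, SE = √(0.876·0.124/564) = √(0.000192596) = 0.013878.
z = (0.863475 − 0.876)/0.013878 = -0.012525/0.013878 = -0.9025.
p-value = P(Z > -0.903) ≈ 0.8166.

z = -0.9025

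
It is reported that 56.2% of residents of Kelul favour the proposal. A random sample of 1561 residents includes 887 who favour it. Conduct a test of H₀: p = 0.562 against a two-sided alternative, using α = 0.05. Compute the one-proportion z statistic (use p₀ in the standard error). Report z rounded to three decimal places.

z = 0.496

p̂ = 887/1561 = 0.56823.
SE = √(p₀(1−p₀)/n) = √(0.24616/1561) = 0.01256.
z = (0.56823 − 0.562)/0.01256 = 0.00623/0.01256 = 0.496.
Two-sided p-value ≈ 2·Φ(−0.496) = 0.6201. With α = 0.05, fail to reject H₀.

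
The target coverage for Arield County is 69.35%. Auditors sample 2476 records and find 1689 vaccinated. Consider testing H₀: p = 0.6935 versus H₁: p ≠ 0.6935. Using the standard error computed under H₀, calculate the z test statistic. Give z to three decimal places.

z = -1.225

p̂ = 1689/2476 ≈ 0.682149.
Standard error under H₀: √(0.6935×0.3065/2476) = 0.009265.
z = (0.682149 − 0.6935)/0.009265 = -0.011351/0.009265 = -1.225.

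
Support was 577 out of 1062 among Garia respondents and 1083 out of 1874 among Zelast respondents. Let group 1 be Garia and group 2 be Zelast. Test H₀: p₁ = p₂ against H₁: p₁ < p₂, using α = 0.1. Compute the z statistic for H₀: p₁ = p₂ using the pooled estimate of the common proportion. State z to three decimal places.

z = -1.817

p̂₁ = 577/1062 ≈ 0.54331, p̂₂ = 1083/1874 ≈ 0.57791.
Pooled p̂ = (577+1083)/(1062+1874) = 1660/2936 = 0.56540.
SE = √(p̂(1−p̂)(1/n₁+1/n₂)) = √(0.56540·0.43460·0.00147524) = √(0.0003625) = 0.01904.
z = (0.54331 − 0.57791)/0.01904 = -0.03460/0.01904 = -1.817.
p-value = P(Z < -1.817) ≈ 0.0346. With α = 0.1, reject H₀.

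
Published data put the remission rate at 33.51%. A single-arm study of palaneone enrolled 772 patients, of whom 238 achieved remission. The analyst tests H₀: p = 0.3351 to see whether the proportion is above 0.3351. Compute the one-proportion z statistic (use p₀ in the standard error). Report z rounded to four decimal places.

z = -1.5781

p̂ = 238/772 = 0.308290.
SE = √(p₀(1−p₀)/n) = √(0.22281/772) = 0.016989.
z = (0.308290 − 0.3351)/0.016989 = -0.026810/0.016989 = -1.5781.
p-value = P(Z > -1.578) ≈ 0.9427.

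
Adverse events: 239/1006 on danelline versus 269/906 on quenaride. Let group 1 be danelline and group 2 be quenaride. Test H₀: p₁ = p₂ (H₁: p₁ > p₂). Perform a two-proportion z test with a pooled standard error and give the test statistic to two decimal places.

z = -2.93

p̂₁ = 239/1006 ≈ 0.23757, p̂₂ = 269/906 ≈ 0.29691.
Pooled p̂ = (239+269)/(1006+906) = 508/1912 = 0.26569.
SE = √(p̂(1−p̂)(1/n₁+1/n₂)) = √(0.26569·0.73431·0.00209779) = √(0.000409276) = 0.02023.
z = (0.23757 − 0.29691)/0.02023 = -0.05934/0.02023 = -2.93.
p-value = P(Z > -2.933) ≈ 0.9983.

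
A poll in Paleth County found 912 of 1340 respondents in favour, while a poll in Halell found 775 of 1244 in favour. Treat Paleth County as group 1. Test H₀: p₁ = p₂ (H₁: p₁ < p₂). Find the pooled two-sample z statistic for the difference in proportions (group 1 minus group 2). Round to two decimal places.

p̂₁ = 912/1340 = 0.68060, p̂₂ = 775/1244 = 0.62299.
Pooled p̂ = (912+775)/(1340+1244) = 1687/2584 = 0.65286.
SE = √(p̂(1−p̂)(1/n₁+1/n₂)) = √(0.65286·0.34714·0.00155013) = √(0.000351309) = 0.01874.
z = (0.68060 − 0.62299)/0.01874 = 0.05761/0.01874 = 3.07.

z = 3.07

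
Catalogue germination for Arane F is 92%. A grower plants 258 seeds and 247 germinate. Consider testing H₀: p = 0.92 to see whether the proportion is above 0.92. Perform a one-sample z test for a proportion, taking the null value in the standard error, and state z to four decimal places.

z = 2.2122

p̂ = 247/258 = 0.957364.
Standard error under H₀: √(0.92×0.08/258) = 0.016890.
z = (0.957364 − 0.92)/0.016890 = 0.037364/0.016890 = 2.2122.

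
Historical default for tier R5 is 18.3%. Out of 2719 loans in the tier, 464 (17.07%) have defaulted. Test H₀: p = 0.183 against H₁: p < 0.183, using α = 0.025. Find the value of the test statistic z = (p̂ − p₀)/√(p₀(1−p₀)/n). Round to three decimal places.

p̂ = 464/2719 = 0.170651.
Standard error under H₀: √(0.183×0.817/2719) = 0.007415.
z = (0.170651 − 0.183)/0.007415 = -0.012349/0.007415 = -1.665.
p-value = P(Z < -1.665) ≈ 0.0479; since p > α = 0.025, fail to reject H₀.

z = -1.665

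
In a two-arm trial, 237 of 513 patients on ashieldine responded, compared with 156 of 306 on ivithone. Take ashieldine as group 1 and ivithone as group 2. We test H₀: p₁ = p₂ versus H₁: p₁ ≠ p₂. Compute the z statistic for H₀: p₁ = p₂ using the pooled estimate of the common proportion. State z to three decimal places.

p̂₁ = 237/513 = 0.46199, p̂₂ = 156/306 = 0.50980.
Pooled p̂ = (237+156)/(513+306) = 393/819 = 0.47985.
SE = √(p̂(1−p̂)(1/n₁+1/n₂)) = √(0.47985·0.52015·0.00521729) = √(0.00130221) = 0.03609.
z = (0.46199 − 0.50980)/0.03609 = -0.04781/0.03609 = -1.325.
p-value = 2·P(Z > 1.325) ≈ 0.1852.

z = -1.325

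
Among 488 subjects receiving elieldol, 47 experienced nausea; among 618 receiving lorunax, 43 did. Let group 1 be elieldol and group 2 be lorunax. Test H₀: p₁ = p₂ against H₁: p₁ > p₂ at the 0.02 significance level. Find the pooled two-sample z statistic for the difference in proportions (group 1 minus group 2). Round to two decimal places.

z = 1.61

p̂₁ = 47/488 = 0.0963, p̂₂ = 43/618 = 0.0696.
Pooled p̂ = (47+43)/(488+618) = 90/1106 = 0.0814.
SE = √(0.0747525 × 0.0036673) = 0.0166.
z = (0.0963 − 0.0696)/0.0166 = 0.0267/0.0166 = 1.61.
p-value = P(Z > 1.615) ≈ 0.0532. With α = 0.02, fail to reject H₀.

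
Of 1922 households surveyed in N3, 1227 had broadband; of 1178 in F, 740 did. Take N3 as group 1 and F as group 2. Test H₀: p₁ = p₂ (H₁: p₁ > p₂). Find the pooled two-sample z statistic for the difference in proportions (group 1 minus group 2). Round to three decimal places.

p̂₁ = 1227/1922 = 0.638398, p̂₂ = 740/1178 = 0.628183.
Pooled p̂ = (1227+740)/(1922+1178) = 1967/3100 = 0.634516.
SE = √(0.231905 × 0.00136919) = 0.017819.
z = (0.638398 − 0.628183)/0.017819 = 0.010215/0.017819 = 0.573.
p-value = P(Z > 0.573) ≈ 0.2833.

z = 0.573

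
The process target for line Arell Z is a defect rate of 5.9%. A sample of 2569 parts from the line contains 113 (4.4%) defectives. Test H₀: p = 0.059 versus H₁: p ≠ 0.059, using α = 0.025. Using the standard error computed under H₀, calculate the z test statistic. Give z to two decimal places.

p̂ = 113/2569 ≈ 0.04399.
SE = √(p₀(1−p₀)/n) = √(0.055519/2569) = 0.00465.
z = (0.04399 − 0.059)/0.00465 = -0.01501/0.00465 = -3.23.
p-value = 2·P(Z > 3.230) ≈ 0.0012; since p < α = 0.025, reject H₀.

z = -3.23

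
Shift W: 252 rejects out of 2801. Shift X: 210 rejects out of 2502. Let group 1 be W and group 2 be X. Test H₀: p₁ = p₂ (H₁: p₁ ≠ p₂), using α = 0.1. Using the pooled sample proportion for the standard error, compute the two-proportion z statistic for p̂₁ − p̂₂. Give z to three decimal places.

p̂₁ = 252/2801 ≈ 0.08997, p̂₂ = 210/2502 ≈ 0.08393.
Pooled p̂ = (252+210)/(2801+2502) = 462/5303 = 0.08712.
SE = √(0.0795305 × 0.000756696) = 0.00776.
z = (0.08997 − 0.08393)/0.00776 = 0.00604/0.00776 = 0.778.
Two-sided p-value ≈ 2·Φ(−0.778) = 0.4366, so at α = 0.1 we fail to reject H₀.

z = 0.778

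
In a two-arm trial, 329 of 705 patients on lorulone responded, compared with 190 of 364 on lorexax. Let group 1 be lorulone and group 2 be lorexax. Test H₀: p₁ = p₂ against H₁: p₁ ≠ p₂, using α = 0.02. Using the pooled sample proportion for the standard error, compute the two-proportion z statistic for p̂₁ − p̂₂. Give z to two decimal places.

z = -1.71

p̂₁ = 329/705 ≈ 0.4667, p̂₂ = 190/364 ≈ 0.5220.
Pooled p̂ = (329+190)/(705+364) = 519/1069 = 0.4855.
SE = √(p̂(1−p̂)(1/n₁+1/n₂)) = √(0.4855·0.5145·0.00416569) = √(0.00104055) = 0.0323.
z = (0.4667 − 0.5220)/0.0323 = -0.0553/0.0323 = -1.71.
p-value = 2·P(Z > 1.715) ≈ 0.0864, so at α = 0.02 we fail to reject H₀.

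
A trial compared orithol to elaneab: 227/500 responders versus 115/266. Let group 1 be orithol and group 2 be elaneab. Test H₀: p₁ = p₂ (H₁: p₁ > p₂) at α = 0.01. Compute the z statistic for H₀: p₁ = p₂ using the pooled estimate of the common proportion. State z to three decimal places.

p̂₁ = 227/500 = 0.45400, p̂₂ = 115/266 = 0.43233.
Pooled p̂ = (227+115)/(500+266) = 342/766 = 0.44648.
SE = √(0.247135 × 0.0057594) = 0.03773.
z = (0.45400 − 0.43233)/0.03773 = 0.02167/0.03773 = 0.574.
p-value = P(Z > 0.574) ≈ 0.2829, so at α = 0.01 we fail to reject H₀.

z = 0.574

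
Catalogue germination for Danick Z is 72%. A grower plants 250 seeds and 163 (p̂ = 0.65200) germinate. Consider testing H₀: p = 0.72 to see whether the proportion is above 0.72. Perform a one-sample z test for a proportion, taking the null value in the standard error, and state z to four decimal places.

z = -2.3946

p̂ = 163/250 ≈ 0.652000.
Standard error under H₀: √(0.72×0.28/250) = 0.028397.
z = (0.652000 − 0.72)/0.028397 = -0.068000/0.028397 = -2.3946.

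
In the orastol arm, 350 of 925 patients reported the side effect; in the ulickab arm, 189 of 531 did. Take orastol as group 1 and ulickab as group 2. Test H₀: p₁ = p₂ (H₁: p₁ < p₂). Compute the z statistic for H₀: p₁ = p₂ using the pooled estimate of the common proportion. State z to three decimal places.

p̂₁ = 350/925 = 0.37838, p̂₂ = 189/531 = 0.35593.
Pooled p̂ = (350+189)/(925+531) = 539/1456 = 0.37019.
SE = √(0.23315 × 0.00296432) = 0.02629.
z = (0.37838 − 0.35593)/0.02629 = 0.02245/0.02629 = 0.854.
p-value = P(Z < 0.854) ≈ 0.8034.

z = 0.854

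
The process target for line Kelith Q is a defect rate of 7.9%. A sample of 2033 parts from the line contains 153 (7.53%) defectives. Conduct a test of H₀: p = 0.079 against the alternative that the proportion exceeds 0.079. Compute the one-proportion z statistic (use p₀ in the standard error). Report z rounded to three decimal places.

z = -0.625

p̂ = 153/2033 ≈ 0.07526.
Under H₀, SE = √(0.079·0.921/2033) = √(3.5789e-05) = 0.00598.
z = (0.07526 − 0.079)/0.00598 = -0.00374/0.00598 = -0.625.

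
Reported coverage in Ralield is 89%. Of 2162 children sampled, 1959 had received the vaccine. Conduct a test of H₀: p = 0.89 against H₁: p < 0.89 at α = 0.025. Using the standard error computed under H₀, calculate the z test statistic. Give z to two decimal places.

p̂ = 1959/2162 = 0.90611.
Standard error under H₀: √(0.89×0.11/2162) = 0.00673.
z = (0.90611 − 0.89)/0.00673 = 0.01611/0.00673 = 2.39.
p-value = P(Z < 2.393) ≈ 0.9917. With α = 0.025, fail to reject H₀.

z = 2.39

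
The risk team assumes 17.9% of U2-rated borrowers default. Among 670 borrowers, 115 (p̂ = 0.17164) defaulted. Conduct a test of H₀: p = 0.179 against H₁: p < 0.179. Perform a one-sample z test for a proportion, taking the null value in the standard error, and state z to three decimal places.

p̂ = 115/670 = 0.17164.
SE = √(p₀(1−p₀)/n) = √(0.14696/670) = 0.01481.
z = (0.17164 − 0.179)/0.01481 = -0.00736/0.01481 = -0.497.

z = -0.497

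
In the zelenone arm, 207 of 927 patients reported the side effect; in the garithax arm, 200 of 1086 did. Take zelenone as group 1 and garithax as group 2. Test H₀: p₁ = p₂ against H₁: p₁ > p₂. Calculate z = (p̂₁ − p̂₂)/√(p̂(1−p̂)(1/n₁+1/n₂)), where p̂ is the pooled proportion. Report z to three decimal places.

z = 2.179

p̂₁ = 207/927 ≈ 0.22330, p̂₂ = 200/1086 ≈ 0.18416.
Pooled p̂ = (207+200)/(927+1086) = 407/2013 = 0.20219.
SE = √(0.161307 × 0.00199956) = 0.01796.
z = (0.22330 − 0.18416)/0.01796 = 0.03914/0.01796 = 2.179.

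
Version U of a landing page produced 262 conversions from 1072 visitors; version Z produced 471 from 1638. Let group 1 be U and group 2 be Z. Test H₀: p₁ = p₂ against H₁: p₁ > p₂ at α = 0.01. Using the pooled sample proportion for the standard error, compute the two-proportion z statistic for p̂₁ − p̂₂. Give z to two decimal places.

p̂₁ = 262/1072 = 0.24440, p̂₂ = 471/1638 = 0.28755.
Pooled p̂ = (262+471)/(1072+1638) = 733/2710 = 0.27048.
SE = √(0.19732 × 0.00154334) = 0.01745.
z = (0.24440 − 0.28755)/0.01745 = -0.04315/0.01745 = -2.47.
p-value = P(Z > -2.472) ≈ 0.9933. With α = 0.01, fail to reject H₀.

z = -2.47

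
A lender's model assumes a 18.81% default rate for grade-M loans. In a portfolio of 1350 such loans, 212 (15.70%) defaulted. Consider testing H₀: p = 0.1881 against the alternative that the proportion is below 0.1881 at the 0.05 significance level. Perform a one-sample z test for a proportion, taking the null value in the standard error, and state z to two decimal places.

z = -2.92

p̂ = 212/1350 = 0.15704.
Standard error under H₀: √(0.1881×0.8119/1350) = 0.01064.
z = (0.15704 − 0.1881)/0.01064 = -0.03106/0.01064 = -2.92.
p-value = P(Z < -2.921) ≈ 0.0017; since p < α = 0.05, reject H₀.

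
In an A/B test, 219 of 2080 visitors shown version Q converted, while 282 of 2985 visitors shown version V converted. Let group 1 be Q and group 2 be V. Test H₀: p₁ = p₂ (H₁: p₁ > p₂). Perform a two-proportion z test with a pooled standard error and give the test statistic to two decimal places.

p̂₁ = 219/2080 ≈ 0.1053, p̂₂ = 282/2985 ≈ 0.0945.
Pooled p̂ = (219+282)/(2080+2985) = 501/5065 = 0.0989.
SE = √(p̂(1−p̂)(1/n₁+1/n₂)) = √(0.0989·0.9011·0.000815778) = √(7.27104e-05) = 0.0085.
z = (0.1053 − 0.0945)/0.0085 = 0.0108/0.0085 = 1.27.

z = 1.27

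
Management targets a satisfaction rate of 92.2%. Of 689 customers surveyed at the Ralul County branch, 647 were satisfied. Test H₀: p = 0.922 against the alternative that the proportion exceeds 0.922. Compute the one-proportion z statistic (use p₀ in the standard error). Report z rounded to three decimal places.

z = 1.668

p̂ = 647/689 = 0.939042.
Under H₀, SE = √(0.922·0.078/689) = √(0.000104377) = 0.010217.
z = (0.939042 − 0.922)/0.010217 = 0.017042/0.010217 = 1.668.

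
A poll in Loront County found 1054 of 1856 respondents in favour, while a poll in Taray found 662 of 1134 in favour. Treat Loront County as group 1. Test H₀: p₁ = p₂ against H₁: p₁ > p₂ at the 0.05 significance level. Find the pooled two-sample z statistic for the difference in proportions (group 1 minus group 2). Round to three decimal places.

z = -0.852

p̂₁ = 1054/1856 ≈ 0.56789, p̂₂ = 662/1134 ≈ 0.58377.
Pooled p̂ = (1054+662)/(1856+1134) = 1716/2990 = 0.57391.
SE = √(p̂(1−p̂)(1/n₁+1/n₂)) = √(0.57391·0.42609·0.00142063) = √(0.000347396) = 0.01864.
z = (0.56789 − 0.58377)/0.01864 = -0.01588/0.01864 = -0.852.
p-value = P(Z > -0.852) ≈ 0.8030, so at α = 0.05 we fail to reject H₀.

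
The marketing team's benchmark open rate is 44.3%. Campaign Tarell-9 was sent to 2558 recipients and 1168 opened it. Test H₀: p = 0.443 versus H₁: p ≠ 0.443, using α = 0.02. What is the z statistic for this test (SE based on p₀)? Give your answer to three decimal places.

z = 1.385

p̂ = 1168/2558 = 0.456607.
Under H₀, SE = √(0.443·0.557/2558) = √(9.64625e-05) = 0.009822.
z = (0.456607 − 0.443)/0.009822 = 0.013607/0.009822 = 1.385.
Two-sided p-value ≈ 2·Φ(−1.385) = 0.1659, so at α = 0.02 we fail to reject H₀.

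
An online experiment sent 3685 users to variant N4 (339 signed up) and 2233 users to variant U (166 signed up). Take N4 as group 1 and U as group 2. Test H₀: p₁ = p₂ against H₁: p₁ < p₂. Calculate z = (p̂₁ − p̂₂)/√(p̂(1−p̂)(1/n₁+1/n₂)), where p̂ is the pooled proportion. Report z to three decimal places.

p̂₁ = 339/3685 = 0.09199, p̂₂ = 166/2233 = 0.07434.
Pooled p̂ = (339+166)/(3685+2233) = 505/5918 = 0.08533.
SE = √(p̂(1−p̂)(1/n₁+1/n₂)) = √(0.08533·0.91467·0.000719198) = √(5.61343e-05) = 0.00749.
z = (0.09199 − 0.07434)/0.00749 = 0.01765/0.00749 = 2.356.
p-value = P(Z < 2.356) ≈ 0.9908.

z = 2.356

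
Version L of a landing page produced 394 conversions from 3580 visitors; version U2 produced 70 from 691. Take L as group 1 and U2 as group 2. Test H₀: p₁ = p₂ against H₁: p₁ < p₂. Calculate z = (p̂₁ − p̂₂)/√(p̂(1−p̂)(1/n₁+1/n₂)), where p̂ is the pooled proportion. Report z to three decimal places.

z = 0.677

p̂₁ = 394/3580 = 0.11006, p̂₂ = 70/691 = 0.10130.
Pooled p̂ = (394+70)/(3580+691) = 464/4271 = 0.10864.
SE = √(0.0968371 × 0.00172651) = 0.01293.
z = (0.11006 − 0.10130)/0.01293 = 0.00876/0.01293 = 0.677.
p-value = P(Z < 0.677) ≈ 0.7508.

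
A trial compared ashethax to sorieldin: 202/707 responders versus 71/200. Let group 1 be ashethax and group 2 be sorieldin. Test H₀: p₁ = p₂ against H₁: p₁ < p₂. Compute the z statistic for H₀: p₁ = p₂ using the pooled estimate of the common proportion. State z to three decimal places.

p̂₁ = 202/707 ≈ 0.28571, p̂₂ = 71/200 ≈ 0.35500.
Pooled p̂ = (202+71)/(707+200) = 273/907 = 0.30099.
SE = √(p̂(1−p̂)(1/n₁+1/n₂)) = √(0.30099·0.69901·0.00641443) = √(0.00134957) = 0.03674.
z = (0.28571 − 0.35500)/0.03674 = -0.06929/0.03674 = -1.886.

z = -1.886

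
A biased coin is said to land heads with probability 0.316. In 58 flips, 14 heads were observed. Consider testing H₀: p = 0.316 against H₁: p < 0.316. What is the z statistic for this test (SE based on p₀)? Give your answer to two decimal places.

p̂ = 14/58 = 0.2414.
Standard error under H₀: √(0.316×0.684/58) = 0.0610.
z = (0.2414 − 0.316)/0.0610 = -0.0746/0.0610 = -1.22.
p-value = P(Z < -1.222) ≈ 0.1108.

z = -1.22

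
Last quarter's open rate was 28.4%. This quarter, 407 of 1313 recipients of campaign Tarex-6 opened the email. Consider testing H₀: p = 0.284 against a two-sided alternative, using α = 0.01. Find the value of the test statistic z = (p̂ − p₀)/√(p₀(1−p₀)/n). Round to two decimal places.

p̂ = 407/1313 = 0.30998.
Standard error under H₀: √(0.284×0.716/1313) = 0.01244.
z = (0.30998 − 0.284)/0.01244 = 0.02598/0.01244 = 2.09.
p-value = 2·P(Z > 2.087) ≈ 0.0369, so at α = 0.01 we fail to reject H₀.

z = 2.09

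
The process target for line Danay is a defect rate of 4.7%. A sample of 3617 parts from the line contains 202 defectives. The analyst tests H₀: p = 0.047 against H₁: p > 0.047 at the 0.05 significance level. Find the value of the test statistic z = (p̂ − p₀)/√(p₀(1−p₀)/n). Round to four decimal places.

p̂ = 202/3617 = 0.0558474.
SE = √(p₀(1−p₀)/n) = √(0.044791/3617) = 0.0035190.
z = (0.0558474 − 0.047)/0.0035190 = 0.0088474/0.0035190 = 2.5142.
p-value = P(Z > 2.514) ≈ 0.0060; since p < α = 0.05, reject H₀.

z = 2.5142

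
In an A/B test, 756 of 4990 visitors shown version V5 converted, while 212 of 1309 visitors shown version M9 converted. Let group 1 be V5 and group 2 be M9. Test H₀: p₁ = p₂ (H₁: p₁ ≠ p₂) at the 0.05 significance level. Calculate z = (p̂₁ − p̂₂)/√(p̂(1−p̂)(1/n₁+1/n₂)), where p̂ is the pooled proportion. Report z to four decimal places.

z = -0.9333

p̂₁ = 756/4990 = 0.1515030, p̂₂ = 212/1309 = 0.1619557.
Pooled p̂ = (756+212)/(4990+1309) = 968/6299 = 0.1536752.
SE = √(p̂(1−p̂)(1/n₁+1/n₂)) = √(0.1536752·0.8463248·0.000964343) = √(0.000125422) = 0.0111992.
z = (0.1515030 − 0.1619557)/0.0111992 = -0.0104527/0.0111992 = -0.9333.
Two-sided p-value ≈ 2·Φ(−0.933) = 0.3506. With α = 0.05, fail to reject H₀.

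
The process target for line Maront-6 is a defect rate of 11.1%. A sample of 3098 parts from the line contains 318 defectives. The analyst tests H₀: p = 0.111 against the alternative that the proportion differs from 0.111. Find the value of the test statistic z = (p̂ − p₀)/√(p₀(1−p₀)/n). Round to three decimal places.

p̂ = 318/3098 ≈ 0.10265.
Standard error under H₀: √(0.111×0.889/3098) = 0.00564.
z = (0.10265 − 0.111)/0.00564 = -0.00835/0.00564 = -1.480.
p-value = 2·P(Z > 1.480) ≈ 0.1389.

z = -1.480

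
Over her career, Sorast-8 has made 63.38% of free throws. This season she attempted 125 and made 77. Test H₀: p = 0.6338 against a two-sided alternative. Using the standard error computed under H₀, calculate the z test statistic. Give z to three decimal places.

p̂ = 77/125 ≈ 0.61600.
Standard error under H₀: √(0.6338×0.3662/125) = 0.04309.
z = (0.61600 − 0.6338)/0.04309 = -0.01780/0.04309 = -0.413.

z = -0.413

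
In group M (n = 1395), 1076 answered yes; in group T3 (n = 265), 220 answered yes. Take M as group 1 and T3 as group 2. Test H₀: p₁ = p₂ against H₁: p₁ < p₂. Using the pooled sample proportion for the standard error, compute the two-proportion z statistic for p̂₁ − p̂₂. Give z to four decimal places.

p̂₁ = 1076/1395 ≈ 0.771326, p̂₂ = 220/265 ≈ 0.830189.
Pooled p̂ = (1076+220)/(1395+265) = 1296/1660 = 0.780723.
SE = √(p̂(1−p̂)(1/n₁+1/n₂)) = √(0.780723·0.219277·0.00449043) = √(0.000768738) = 0.027726.
z = (0.771326 − 0.830189)/0.027726 = -0.058863/0.027726 = -2.1230.
p-value = P(Z < -2.123) ≈ 0.0169.

z = -2.1230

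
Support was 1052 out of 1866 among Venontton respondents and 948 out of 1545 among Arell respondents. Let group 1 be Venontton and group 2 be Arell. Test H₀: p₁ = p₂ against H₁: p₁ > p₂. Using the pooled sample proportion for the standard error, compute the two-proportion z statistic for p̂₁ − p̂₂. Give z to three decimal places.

z = -2.941

p̂₁ = 1052/1866 ≈ 0.56377, p̂₂ = 948/1545 ≈ 0.61359.
Pooled p̂ = (1052+948)/(1866+1545) = 2000/3411 = 0.58634.
SE = √(p̂(1−p̂)(1/n₁+1/n₂)) = √(0.58634·0.41366·0.00118315) = √(0.000286969) = 0.01694.
z = (0.56377 − 0.61359)/0.01694 = -0.04982/0.01694 = -2.941.
p-value = P(Z > -2.941) ≈ 0.9984.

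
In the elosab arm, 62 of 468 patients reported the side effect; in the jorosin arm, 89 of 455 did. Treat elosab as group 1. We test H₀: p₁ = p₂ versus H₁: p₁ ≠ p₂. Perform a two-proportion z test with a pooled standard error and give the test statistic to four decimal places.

p̂₁ = 62/468 = 0.132479, p̂₂ = 89/455 = 0.195604.
Pooled p̂ = (62+89)/(468+455) = 151/923 = 0.163597.
SE = √(0.136833 × 0.00433455) = 0.024354.
z = (0.132479 − 0.195604)/0.024354 = -0.063125/0.024354 = -2.5920.

z = -2.5920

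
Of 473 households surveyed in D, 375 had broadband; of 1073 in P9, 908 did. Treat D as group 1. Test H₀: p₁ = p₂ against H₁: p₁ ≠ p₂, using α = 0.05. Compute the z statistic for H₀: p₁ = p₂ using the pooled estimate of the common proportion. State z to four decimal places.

z = -2.5757

p̂₁ = 375/473 ≈ 0.7928118, p̂₂ = 908/1073 ≈ 0.8462255.
Pooled p̂ = (375+908)/(473+1073) = 1283/1546 = 0.8298836.
SE = √(0.141177 × 0.00304613) = 0.0207375.
z = (0.7928118 − 0.8462255)/0.0207375 = -0.0534137/0.0207375 = -2.5757.
p-value = 2·P(Z > 2.576) ≈ 0.0100; since p < α = 0.05, reject H₀.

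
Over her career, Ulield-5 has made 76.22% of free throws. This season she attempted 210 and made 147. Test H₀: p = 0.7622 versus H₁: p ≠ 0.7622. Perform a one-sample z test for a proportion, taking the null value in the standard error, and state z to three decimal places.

p̂ = 147/210 ≈ 0.70000.
Standard error under H₀: √(0.7622×0.2378/210) = 0.02938.
z = (0.70000 − 0.7622)/0.02938 = -0.06220/0.02938 = -2.117.
p-value = 2·P(Z > 2.117) ≈ 0.0342.

z = -2.117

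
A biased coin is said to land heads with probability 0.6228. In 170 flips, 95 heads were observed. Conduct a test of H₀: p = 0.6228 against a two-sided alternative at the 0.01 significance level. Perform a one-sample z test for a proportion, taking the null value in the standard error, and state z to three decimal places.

z = -1.721

p̂ = 95/170 = 0.55882.
SE = √(p₀(1−p₀)/n) = √(0.23492/170) = 0.03717.
z = (0.55882 − 0.6228)/0.03717 = -0.06398/0.03717 = -1.721.
Two-sided p-value ≈ 2·Φ(−1.721) = 0.0852. With α = 0.01, fail to reject H₀.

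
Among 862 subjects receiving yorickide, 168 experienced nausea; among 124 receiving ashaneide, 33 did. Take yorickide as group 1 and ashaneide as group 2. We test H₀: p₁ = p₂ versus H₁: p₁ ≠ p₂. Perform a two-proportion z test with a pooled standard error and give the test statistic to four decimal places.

z = -1.8410

p̂₁ = 168/862 ≈ 0.194896, p̂₂ = 33/124 ≈ 0.266129.
Pooled p̂ = (168+33)/(862+124) = 201/986 = 0.203854.
SE = √(0.162298 × 0.00922461) = 0.038693.
z = (0.194896 − 0.266129)/0.038693 = -0.071233/0.038693 = -1.8410.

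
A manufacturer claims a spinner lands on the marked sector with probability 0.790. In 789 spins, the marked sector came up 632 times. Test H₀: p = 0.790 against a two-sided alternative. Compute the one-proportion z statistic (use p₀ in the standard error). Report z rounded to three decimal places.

z = 0.760

p̂ = 632/789 ≈ 0.801014.
Under H₀, SE = √(0.79·0.21/789) = √(0.000210266) = 0.014501.
z = (0.801014 − 0.79)/0.014501 = 0.011014/0.014501 = 0.760.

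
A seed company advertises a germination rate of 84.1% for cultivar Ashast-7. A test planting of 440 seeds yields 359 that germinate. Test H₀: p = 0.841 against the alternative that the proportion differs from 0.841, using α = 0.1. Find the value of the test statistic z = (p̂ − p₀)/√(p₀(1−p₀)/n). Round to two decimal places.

p̂ = 359/440 = 0.8159.
Standard error under H₀: √(0.841×0.159/440) = 0.0174.
z = (0.8159 − 0.841)/0.0174 = -0.0251/0.0174 = -1.44.
p-value = 2·P(Z > 1.439) ≈ 0.1501, so at α = 0.1 we fail to reject H₀.

z = -1.44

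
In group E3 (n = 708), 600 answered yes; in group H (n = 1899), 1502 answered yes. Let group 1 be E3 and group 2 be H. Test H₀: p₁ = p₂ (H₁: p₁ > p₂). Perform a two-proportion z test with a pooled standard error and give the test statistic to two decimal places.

p̂₁ = 600/708 = 0.8475, p̂₂ = 1502/1899 = 0.7909.
Pooled p̂ = (600+1502)/(708+1899) = 2102/2607 = 0.8063.
SE = √(0.156186 × 0.00193902) = 0.0174.
z = (0.8475 − 0.7909)/0.0174 = 0.0566/0.0174 = 3.25.

z = 3.25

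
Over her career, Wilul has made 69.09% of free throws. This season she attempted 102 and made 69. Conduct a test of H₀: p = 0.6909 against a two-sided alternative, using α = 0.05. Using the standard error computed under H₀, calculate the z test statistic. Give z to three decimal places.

p̂ = 69/102 = 0.67647.
Standard error under H₀: √(0.6909×0.3091/102) = 0.04576.
z = (0.67647 − 0.6909)/0.04576 = -0.01443/0.04576 = -0.315.
Two-sided p-value ≈ 2·Φ(−0.315) = 0.7525. With α = 0.05, fail to reject H₀.

z = -0.315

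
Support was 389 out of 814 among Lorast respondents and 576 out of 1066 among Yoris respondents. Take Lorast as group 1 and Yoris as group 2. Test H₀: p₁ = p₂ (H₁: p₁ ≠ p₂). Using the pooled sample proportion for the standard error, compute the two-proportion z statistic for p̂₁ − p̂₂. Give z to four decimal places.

z = -2.6843

p̂₁ = 389/814 ≈ 0.477887, p̂₂ = 576/1066 ≈ 0.540338.
Pooled p̂ = (389+576)/(814+1066) = 965/1880 = 0.513298.
SE = √(p̂(1−p̂)(1/n₁+1/n₂)) = √(0.513298·0.486702·0.00216659) = √(0.000541264) = 0.023265.
z = (0.477887 − 0.540338)/0.023265 = -0.062451/0.023265 = -2.6843.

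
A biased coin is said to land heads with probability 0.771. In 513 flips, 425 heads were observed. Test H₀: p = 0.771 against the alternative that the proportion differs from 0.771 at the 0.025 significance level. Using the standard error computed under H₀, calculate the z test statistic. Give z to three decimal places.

p̂ = 425/513 ≈ 0.828460.
SE = √(p₀(1−p₀)/n) = √(0.17656/513) = 0.018552.
z = (0.828460 − 0.771)/0.018552 = 0.057460/0.018552 = 3.097.
p-value = 2·P(Z > 3.097) ≈ 0.0020; since p < α = 0.025, reject H₀.

z = 3.097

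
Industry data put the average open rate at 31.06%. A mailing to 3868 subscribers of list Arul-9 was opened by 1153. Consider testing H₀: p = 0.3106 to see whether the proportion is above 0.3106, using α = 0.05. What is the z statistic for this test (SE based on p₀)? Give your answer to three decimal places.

z = -1.682

p̂ = 1153/3868 ≈ 0.298087.
Standard error under H₀: √(0.3106×0.6894/3868) = 0.007440.
z = (0.298087 − 0.3106)/0.007440 = -0.012513/0.007440 = -1.682.
p-value = P(Z > -1.682) ≈ 0.9537. With α = 0.05, fail to reject H₀.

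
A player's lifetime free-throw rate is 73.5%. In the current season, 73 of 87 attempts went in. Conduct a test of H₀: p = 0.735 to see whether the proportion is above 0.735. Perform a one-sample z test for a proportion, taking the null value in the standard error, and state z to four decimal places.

z = 2.1997

p̂ = 73/87 = 0.839080.
Under H₀, SE = √(0.735·0.265/87) = √(0.00223879) = 0.047316.
z = (0.839080 − 0.735)/0.047316 = 0.104080/0.047316 = 2.1997.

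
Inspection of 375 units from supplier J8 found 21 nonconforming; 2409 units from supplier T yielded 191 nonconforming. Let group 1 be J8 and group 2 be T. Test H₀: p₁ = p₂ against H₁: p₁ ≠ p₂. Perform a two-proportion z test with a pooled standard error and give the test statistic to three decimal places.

p̂₁ = 21/375 ≈ 0.056000, p̂₂ = 191/2409 ≈ 0.079286.
Pooled p̂ = (21+191)/(375+2409) = 212/2784 = 0.076149.
SE = √(0.0703507 × 0.00308178) = 0.014724.
z = (0.056000 − 0.079286)/0.014724 = -0.023286/0.014724 = -1.581.
Two-sided p-value ≈ 2·Φ(−1.581) = 0.1138.

z = -1.581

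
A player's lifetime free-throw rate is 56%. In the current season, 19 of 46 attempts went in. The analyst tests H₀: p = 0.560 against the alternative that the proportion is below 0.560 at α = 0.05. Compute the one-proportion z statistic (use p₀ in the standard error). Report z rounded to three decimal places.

z = -2.008

p̂ = 19/46 = 0.41304.
SE = √(p₀(1−p₀)/n) = √(0.2464/46) = 0.07319.
z = (0.41304 − 0.56)/0.07319 = -0.14696/0.07319 = -2.008.
p-value = P(Z < -2.008) ≈ 0.0223; since p < α = 0.05, reject H₀.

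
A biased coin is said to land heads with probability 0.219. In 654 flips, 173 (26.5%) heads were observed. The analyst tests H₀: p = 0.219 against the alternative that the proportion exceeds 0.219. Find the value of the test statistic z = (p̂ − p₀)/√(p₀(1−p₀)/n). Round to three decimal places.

p̂ = 173/654 = 0.264526.
Standard error under H₀: √(0.219×0.781/654) = 0.016172.
z = (0.264526 − 0.219)/0.016172 = 0.045526/0.016172 = 2.815.
p-value = P(Z > 2.815) ≈ 0.0024.

z = 2.815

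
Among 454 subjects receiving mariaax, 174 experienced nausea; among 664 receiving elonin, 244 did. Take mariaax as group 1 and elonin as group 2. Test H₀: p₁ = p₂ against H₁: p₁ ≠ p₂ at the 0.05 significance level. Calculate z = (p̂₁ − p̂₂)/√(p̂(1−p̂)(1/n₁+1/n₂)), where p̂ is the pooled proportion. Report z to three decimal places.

z = 0.536

p̂₁ = 174/454 = 0.38326, p̂₂ = 244/664 = 0.36747.
Pooled p̂ = (174+244)/(454+664) = 418/1118 = 0.37388.
SE = √(p̂(1−p̂)(1/n₁+1/n₂)) = √(0.37388·0.62612·0.00370867) = √(0.000868178) = 0.02946.
z = (0.38326 − 0.36747)/0.02946 = 0.01579/0.02946 = 0.536.
p-value = 2·P(Z > 0.536) ≈ 0.5920, so at α = 0.05 we fail to reject H₀.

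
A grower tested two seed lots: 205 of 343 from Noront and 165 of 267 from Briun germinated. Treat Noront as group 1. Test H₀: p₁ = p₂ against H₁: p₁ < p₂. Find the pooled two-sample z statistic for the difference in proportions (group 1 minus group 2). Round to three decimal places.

z = -0.509

p̂₁ = 205/343 ≈ 0.59767, p̂₂ = 165/267 ≈ 0.61798.
Pooled p̂ = (205+165)/(343+267) = 370/610 = 0.60656.
SE = √(p̂(1−p̂)(1/n₁+1/n₂)) = √(0.60656·0.39344·0.00666077) = √(0.00158956) = 0.03987.
z = (0.59767 − 0.61798)/0.03987 = -0.02031/0.03987 = -0.509.
p-value = P(Z < -0.509) ≈ 0.3052.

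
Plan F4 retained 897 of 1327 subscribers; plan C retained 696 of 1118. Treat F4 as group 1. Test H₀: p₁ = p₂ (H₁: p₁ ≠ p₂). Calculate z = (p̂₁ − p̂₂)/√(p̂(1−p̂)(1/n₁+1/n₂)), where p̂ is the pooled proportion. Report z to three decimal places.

p̂₁ = 897/1327 ≈ 0.67596, p̂₂ = 696/1118 ≈ 0.62254.
Pooled p̂ = (897+696)/(1327+1118) = 1593/2445 = 0.65153.
SE = √(p̂(1−p̂)(1/n₁+1/n₂)) = √(0.65153·0.34847·0.00164803) = √(0.000374166) = 0.01934.
z = (0.67596 − 0.62254)/0.01934 = 0.05342/0.01934 = 2.762.
p-value = 2·P(Z > 2.762) ≈ 0.0058.

z = 2.762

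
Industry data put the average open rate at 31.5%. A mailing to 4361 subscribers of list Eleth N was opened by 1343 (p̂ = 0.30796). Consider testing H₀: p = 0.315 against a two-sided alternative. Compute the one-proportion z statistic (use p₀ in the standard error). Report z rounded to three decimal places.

z = -1.001

p̂ = 1343/4361 = 0.30796.
Standard error under H₀: √(0.315×0.685/4361) = 0.00703.
z = (0.30796 − 0.315)/0.00703 = -0.00704/0.00703 = -1.001.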